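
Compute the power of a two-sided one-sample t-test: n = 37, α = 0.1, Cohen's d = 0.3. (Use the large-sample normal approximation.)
Power ≈ 0.57

Power calculation (one-sample t-test, normal approximation):
z_β = d · √n - z_{α/2}
z_β = 0.3 · √37 - 1.645
z_β = 0.3 · 6.083 - 1.645
z_β = 0.180

Power = Φ(z_β) = Φ(0.180) ≈ 0.571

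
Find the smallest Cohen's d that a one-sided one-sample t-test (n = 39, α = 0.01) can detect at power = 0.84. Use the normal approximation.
d ≈ 0.53

Minimum detectable effect (one-sample t-test, normal approximation):
d = (z_α + z_β) / √n
d = (2.326 + 0.994) / √39
d = 3.321 / 6.245
d ≈ 0.53

By Cohen's convention (0.2 small / 0.5 medium / 0.8 large): medium effect.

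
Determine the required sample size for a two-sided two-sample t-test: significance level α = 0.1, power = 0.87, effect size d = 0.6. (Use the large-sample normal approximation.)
n = 43 per group

Sample size formula (two-sample t-test, normal approximation):
n = 2 · ((z_{α/2} + z_β) / d)²

z_{α/2} = 1.645 (for α = 0.1, two-sided)
z_β = 1.126 (for power = 0.87)
d = 0.6

n = 2 · ((1.645 + 1.126) / 0.6)²
n = 2 · (4.618)²
n ≈ 42.65
Round up to the next whole number: n = 43 per group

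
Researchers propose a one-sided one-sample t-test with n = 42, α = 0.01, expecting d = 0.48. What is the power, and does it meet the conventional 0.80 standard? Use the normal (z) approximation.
Power ≈ 0.78; the study is underpowered (power < 0.80)

Power calculation (one-sample t-test, normal approximation):
z_β = d · √n - z_α
z_β = 0.48 · √42 - 2.326
z_β = 0.48 · 6.481 - 2.326
z_β = 0.784

Power = Φ(z_β) = Φ(0.784) ≈ 0.784

Effect size d = 0.48 is small by Cohen's convention (0.2/0.5/0.8).

Threshold: power ≥ 0.80 is conventionally adequate.
Power ≈ 0.78 → the study is underpowered (power < 0.80).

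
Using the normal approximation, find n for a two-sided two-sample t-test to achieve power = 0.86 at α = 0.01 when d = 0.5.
n = 107 per group

Sample size formula (two-sample t-test, normal approximation):
n = 2 · ((z_{α/2} + z_β) / d)²

z_{α/2} = 2.576 (for α = 0.01, two-sided)
z_β = 1.080 (for power = 0.86)
d = 0.5

n = 2 · ((2.576 + 1.080) / 0.5)²
n = 2 · (7.312)²
n ≈ 106.93
Round up to the next whole number: n = 107 per group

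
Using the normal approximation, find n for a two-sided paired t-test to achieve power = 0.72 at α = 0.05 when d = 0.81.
n = 10 pairs

Sample size formula (paired t-test, normal approximation):
n = ((z_{α/2} + z_β) / d)²

z_{α/2} = 1.960 (for α = 0.05, two-sided)
z_β = 0.583 (for power = 0.72)
d = 0.81

n = ((1.960 + 0.583) / 0.81)²
n = (3.140)²
n ≈ 9.86
Round up to the next whole number: n = 10 pairs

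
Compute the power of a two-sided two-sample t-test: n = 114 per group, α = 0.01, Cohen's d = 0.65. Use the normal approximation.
Power ≈ 0.99

Power calculation (two-sample t-test, normal approximation):
z_β = d · √(n/2) - z_{α/2}
z_β = 0.65 · √(114/2) - 2.576
z_β = 0.65 · 7.550 - 2.576
z_β = 2.332

Power = Φ(z_β) = Φ(2.332) ≈ 0.990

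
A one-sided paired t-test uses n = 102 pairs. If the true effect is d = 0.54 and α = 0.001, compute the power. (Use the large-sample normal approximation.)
Power ≈ 0.99

Power calculation (paired t-test, normal approximation):
z_β = d · √n - z_α
z_β = 0.54 · √102 - 3.090
z_β = 0.54 · 10.100 - 3.090
z_β = 2.364

Power = Φ(z_β) = Φ(2.364) ≈ 0.991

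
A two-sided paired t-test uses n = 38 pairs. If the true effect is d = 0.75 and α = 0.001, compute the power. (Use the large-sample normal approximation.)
Power ≈ 0.91

Power calculation (paired t-test, normal approximation):
z_β = d · √n - z_{α/2}
z_β = 0.75 · √38 - 3.291
z_β = 0.75 · 6.164 - 3.291
z_β = 1.333

Power = Φ(z_β) = Φ(1.333) ≈ 0.909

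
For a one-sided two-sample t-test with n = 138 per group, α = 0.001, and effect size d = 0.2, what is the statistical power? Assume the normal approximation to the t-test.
Power ≈ 0.08

Power calculation (two-sample t-test, normal approximation):
z_β = d · √(n/2) - z_α
z_β = 0.2 · √(138/2) - 3.090
z_β = 0.2 · 8.307 - 3.090
z_β = -1.429

Power = Φ(z_β) = Φ(-1.429) ≈ 0.077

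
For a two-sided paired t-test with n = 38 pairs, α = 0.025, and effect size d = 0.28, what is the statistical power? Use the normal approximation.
Power ≈ 0.30

Power calculation (paired t-test, normal approximation):
z_β = d · √n - z_{α/2}
z_β = 0.28 · √38 - 2.241
z_β = 0.28 · 6.164 - 2.241
z_β = -0.515

Power = Φ(z_β) = Φ(-0.515) ≈ 0.303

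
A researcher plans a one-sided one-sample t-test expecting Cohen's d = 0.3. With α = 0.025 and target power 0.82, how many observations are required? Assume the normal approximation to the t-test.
n = 92

Sample size formula (one-sample t-test, normal approximation):
n = ((z_α + z_β) / d)²

z_α = 1.960 (for α = 0.025, one-sided)
z_β = 0.915 (for power = 0.82)
d = 0.3

n = ((1.960 + 0.915) / 0.3)²
n = (9.583)²
n ≈ 91.83
Round up to the next whole number: n = 92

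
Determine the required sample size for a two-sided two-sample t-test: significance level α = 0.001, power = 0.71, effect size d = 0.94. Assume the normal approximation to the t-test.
n = 34 per group

Sample size formula (two-sample t-test, normal approximation):
n = 2 · ((z_{α/2} + z_β) / d)²

z_{α/2} = 3.291 (for α = 0.001, two-sided)
z_β = 0.553 (for power = 0.71)
d = 0.94

n = 2 · ((3.291 + 0.553) / 0.94)²
n = 2 · (4.089)²
n ≈ 33.44
Round up to the next whole number: n = 34 per group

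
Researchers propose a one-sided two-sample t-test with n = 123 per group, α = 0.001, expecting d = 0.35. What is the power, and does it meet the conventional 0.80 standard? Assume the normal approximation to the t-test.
Power ≈ 0.36; the study is underpowered (power < 0.80)

Power calculation (two-sample t-test, normal approximation):
z_β = d · √(n/2) - z_α
z_β = 0.35 · √(123/2) - 3.090
z_β = 0.35 · 7.842 - 3.090
z_β = -0.345

Power = Φ(z_β) = Φ(-0.345) ≈ 0.365

Effect size d = 0.35 is small by Cohen's convention (0.2/0.5/0.8).

Threshold: power ≥ 0.80 is conventionally adequate.
Power ≈ 0.36 → the study is underpowered (power < 0.80).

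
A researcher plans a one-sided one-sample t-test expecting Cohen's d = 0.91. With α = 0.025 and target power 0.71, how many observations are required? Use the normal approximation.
n = 8

Sample size formula (one-sample t-test, normal approximation):
n = ((z_α + z_β) / d)²

z_α = 1.960 (for α = 0.025, one-sided)
z_β = 0.553 (for power = 0.71)
d = 0.91

n = ((1.960 + 0.553) / 0.91)²
n = (2.762)²
n ≈ 7.63
Round up to the next whole number: n = 8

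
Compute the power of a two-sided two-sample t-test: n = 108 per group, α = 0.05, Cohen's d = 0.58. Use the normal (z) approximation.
Power ≈ 0.99

Power calculation (two-sample t-test, normal approximation):
z_β = d · √(n/2) - z_{α/2}
z_β = 0.58 · √(108/2) - 1.960
z_β = 0.58 · 7.348 - 1.960
z_β = 2.302

Power = Φ(z_β) = Φ(2.302) ≈ 0.989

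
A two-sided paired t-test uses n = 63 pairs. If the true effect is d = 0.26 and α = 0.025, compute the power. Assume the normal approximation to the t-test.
Power ≈ 0.43

Power calculation (paired t-test, normal approximation):
z_β = d · √n - z_{α/2}
z_β = 0.26 · √63 - 2.241
z_β = 0.26 · 7.937 - 2.241
z_β = -0.178

Power = Φ(z_β) = Φ(-0.178) ≈ 0.429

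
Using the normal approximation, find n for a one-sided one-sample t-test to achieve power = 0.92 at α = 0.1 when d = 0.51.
n = 28

Sample size formula (one-sample t-test, normal approximation):
n = ((z_α + z_β) / d)²

z_α = 1.282 (for α = 0.1, one-sided)
z_β = 1.405 (for power = 0.92)
d = 0.51

n = ((1.282 + 1.405) / 0.51)²
n = (5.269)²
n ≈ 27.76
Round up to the next whole number: n = 28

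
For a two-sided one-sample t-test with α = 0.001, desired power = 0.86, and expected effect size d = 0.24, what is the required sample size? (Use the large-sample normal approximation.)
n = 332

Sample size formula (one-sample t-test, normal approximation):
n = ((z_{α/2} + z_β) / d)²

z_{α/2} = 3.291 (for α = 0.001, two-sided)
z_β = 1.080 (for power = 0.86)
d = 0.24

n = ((3.291 + 1.080) / 0.24)²
n = (18.213)²
n ≈ 331.71
Round up to the next whole number: n = 332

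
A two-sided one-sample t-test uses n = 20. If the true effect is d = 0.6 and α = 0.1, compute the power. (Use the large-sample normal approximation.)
Power ≈ 0.85

Power calculation (one-sample t-test, normal approximation):
z_β = d · √n - z_{α/2}
z_β = 0.6 · √20 - 1.645
z_β = 0.6 · 4.472 - 1.645
z_β = 1.038

Power = Φ(z_β) = Φ(1.038) ≈ 0.850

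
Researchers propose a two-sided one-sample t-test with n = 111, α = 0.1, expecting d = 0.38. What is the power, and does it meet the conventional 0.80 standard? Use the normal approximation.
Power ≈ 0.99; the study is adequately powered (power ≥ 0.80)

Power calculation (one-sample t-test, normal approximation):
z_β = d · √n - z_{α/2}
z_β = 0.38 · √111 - 1.645
z_β = 0.38 · 10.536 - 1.645
z_β = 2.359

Power = Φ(z_β) = Φ(2.359) ≈ 0.991

Effect size d = 0.38 is small by Cohen's convention (0.2/0.5/0.8).

Threshold: power ≥ 0.80 is conventionally adequate.
Power ≈ 0.99 → the study is adequately powered (power ≥ 0.80).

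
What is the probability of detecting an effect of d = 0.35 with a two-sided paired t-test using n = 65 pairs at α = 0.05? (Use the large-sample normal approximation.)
Power ≈ 0.81

Power calculation (paired t-test, normal approximation):
z_β = d · √n - z_{α/2}
z_β = 0.35 · √65 - 1.960
z_β = 0.35 · 8.062 - 1.960
z_β = 0.862

Power = Φ(z_β) = Φ(0.862) ≈ 0.806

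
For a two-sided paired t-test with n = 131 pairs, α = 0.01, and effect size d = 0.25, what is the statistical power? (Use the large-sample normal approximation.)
Power ≈ 0.61

Power calculation (paired t-test, normal approximation):
z_β = d · √n - z_{α/2}
z_β = 0.25 · √131 - 2.576
z_β = 0.25 · 11.446 - 2.576
z_β = 0.286

Power = Φ(z_β) = Φ(0.286) ≈ 0.612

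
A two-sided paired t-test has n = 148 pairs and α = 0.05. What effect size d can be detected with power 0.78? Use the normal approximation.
d ≈ 0.22

Minimum detectable effect (paired t-test, normal approximation):
d = (z_{α/2} + z_β) / √n
d = (1.960 + 0.772) / √148
d = 2.732 / 12.166
d ≈ 0.22

By Cohen's convention (0.2 small / 0.5 medium / 0.8 large): small effect.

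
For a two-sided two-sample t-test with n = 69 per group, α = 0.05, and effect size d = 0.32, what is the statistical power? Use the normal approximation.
Power ≈ 0.47

Power calculation (two-sample t-test, normal approximation):
z_β = d · √(n/2) - z_{α/2}
z_β = 0.32 · √(69/2) - 1.960
z_β = 0.32 · 5.874 - 1.960
z_β = -0.080

Power = Φ(z_β) = Φ(-0.080) ≈ 0.468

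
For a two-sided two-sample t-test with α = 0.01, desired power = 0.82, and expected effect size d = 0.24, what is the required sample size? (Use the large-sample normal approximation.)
n = 424 per group

Sample size formula (two-sample t-test, normal approximation):
n = 2 · ((z_{α/2} + z_β) / d)²

z_{α/2} = 2.576 (for α = 0.01, two-sided)
z_β = 0.915 (for power = 0.82)
d = 0.24

n = 2 · ((2.576 + 0.915) / 0.24)²
n = 2 · (14.546)²
n ≈ 423.17
Round up to the next whole number: n = 424 per group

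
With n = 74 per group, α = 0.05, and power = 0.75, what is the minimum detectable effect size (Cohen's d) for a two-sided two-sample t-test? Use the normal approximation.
d ≈ 0.43

Minimum detectable effect (two-sample t-test, normal approximation):
d = (z_{α/2} + z_β) / √(n/2)
d = (1.960 + 0.674) / √(74/2)
d = 2.634 / 6.083
d ≈ 0.43

By Cohen's convention (0.2 small / 0.5 medium / 0.8 large): small effect.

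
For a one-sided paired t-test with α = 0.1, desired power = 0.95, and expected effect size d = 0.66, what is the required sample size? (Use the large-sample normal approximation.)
n = 20 pairs

Sample size formula (paired t-test, normal approximation):
n = ((z_α + z_β) / d)²

z_α = 1.282 (for α = 0.1, one-sided)
z_β = 1.645 (for power = 0.95)
d = 0.66

n = ((1.282 + 1.645) / 0.66)²
n = (4.435)²
n ≈ 19.67
Round up to the next whole number: n = 20 pairs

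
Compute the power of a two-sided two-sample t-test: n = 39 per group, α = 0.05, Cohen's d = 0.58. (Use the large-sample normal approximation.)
Power ≈ 0.73

Power calculation (two-sample t-test, normal approximation):
z_β = d · √(n/2) - z_{α/2}
z_β = 0.58 · √(39/2) - 1.960
z_β = 0.58 · 4.416 - 1.960
z_β = 0.601

Power = Φ(z_β) = Φ(0.601) ≈ 0.726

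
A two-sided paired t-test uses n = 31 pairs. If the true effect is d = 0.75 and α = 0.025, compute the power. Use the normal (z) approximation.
Power ≈ 0.97

Power calculation (paired t-test, normal approximation):
z_β = d · √n - z_{α/2}
z_β = 0.75 · √31 - 2.241
z_β = 0.75 · 5.568 - 2.241
z_β = 1.934

Power = Φ(z_β) = Φ(1.934) ≈ 0.973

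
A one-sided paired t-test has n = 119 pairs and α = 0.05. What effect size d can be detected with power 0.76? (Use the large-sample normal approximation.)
d ≈ 0.22

Minimum detectable effect (paired t-test, normal approximation):
d = (z_α + z_β) / √n
d = (1.645 + 0.706) / √119
d = 2.351 / 10.909
d ≈ 0.22

By Cohen's convention (0.2 small / 0.5 medium / 0.8 large): small effect.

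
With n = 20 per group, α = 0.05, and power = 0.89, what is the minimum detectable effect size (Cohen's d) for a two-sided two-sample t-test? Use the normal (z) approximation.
d ≈ 1.01

Minimum detectable effect (two-sample t-test, normal approximation):
d = (z_{α/2} + z_β) / √(n/2)
d = (1.960 + 1.227) / √(20/2)
d = 3.186 / 3.162
d ≈ 1.01

By Cohen's convention (0.2 small / 0.5 medium / 0.8 large): large effect.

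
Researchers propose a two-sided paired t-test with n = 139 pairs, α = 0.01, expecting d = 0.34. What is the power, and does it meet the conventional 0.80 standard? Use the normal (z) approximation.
Power ≈ 0.92; the study is adequately powered (power ≥ 0.80)

Power calculation (paired t-test, normal approximation):
z_β = d · √n - z_{α/2}
z_β = 0.34 · √139 - 2.576
z_β = 0.34 · 11.790 - 2.576
z_β = 1.433

Power = Φ(z_β) = Φ(1.433) ≈ 0.924

Effect size d = 0.34 is small by Cohen's convention (0.2/0.5/0.8).

Threshold: power ≥ 0.80 is conventionally adequate.
Power ≈ 0.92 → the study is adequately powered (power ≥ 0.80).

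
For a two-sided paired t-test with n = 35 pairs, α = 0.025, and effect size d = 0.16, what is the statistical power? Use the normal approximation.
Power ≈ 0.10

Power calculation (paired t-test, normal approximation):
z_β = d · √n - z_{α/2}
z_β = 0.16 · √35 - 2.241
z_β = 0.16 · 5.916 - 2.241
z_β = -1.295

Power = Φ(z_β) = Φ(-1.295) ≈ 0.098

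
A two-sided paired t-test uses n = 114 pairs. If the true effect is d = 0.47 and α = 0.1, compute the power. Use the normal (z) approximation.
Power ≈ 1.00

Power calculation (paired t-test, normal approximation):
z_β = d · √n - z_{α/2}
z_β = 0.47 · √114 - 1.645
z_β = 0.47 · 10.677 - 1.645
z_β = 3.373

Power = Φ(z_β) = Φ(3.373) ≈ 1.000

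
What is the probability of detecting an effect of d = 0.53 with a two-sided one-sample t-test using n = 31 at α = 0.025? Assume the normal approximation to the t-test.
Power ≈ 0.76

Power calculation (one-sample t-test, normal approximation):
z_β = d · √n - z_{α/2}
z_β = 0.53 · √31 - 2.241
z_β = 0.53 · 5.568 - 2.241
z_β = 0.710

Power = Φ(z_β) = Φ(0.710) ≈ 0.761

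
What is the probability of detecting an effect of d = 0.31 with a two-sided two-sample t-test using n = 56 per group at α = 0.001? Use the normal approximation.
Power ≈ 0.05

Power calculation (two-sample t-test, normal approximation):
z_β = d · √(n/2) - z_{α/2}
z_β = 0.31 · √(56/2) - 3.291
z_β = 0.31 · 5.292 - 3.291
z_β = -1.650

Power = Φ(z_β) = Φ(-1.650) ≈ 0.049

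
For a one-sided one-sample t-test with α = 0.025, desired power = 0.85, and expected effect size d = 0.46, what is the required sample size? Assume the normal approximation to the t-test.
n = 43

Sample size formula (one-sample t-test, normal approximation):
n = ((z_α + z_β) / d)²

z_α = 1.960 (for α = 0.025, one-sided)
z_β = 1.036 (for power = 0.85)
d = 0.46

n = ((1.960 + 1.036) / 0.46)²
n = (6.513)²
n ≈ 42.42
Round up to the next whole number: n = 43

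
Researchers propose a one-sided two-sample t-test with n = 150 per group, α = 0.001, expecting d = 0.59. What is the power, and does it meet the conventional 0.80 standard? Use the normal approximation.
Power ≈ 0.98; the study is adequately powered (power ≥ 0.80)

Power calculation (two-sample t-test, normal approximation):
z_β = d · √(n/2) - z_α
z_β = 0.59 · √(150/2) - 3.090
z_β = 0.59 · 8.660 - 3.090
z_β = 2.019

Power = Φ(z_β) = Φ(2.019) ≈ 0.978

Effect size d = 0.59 is medium by Cohen's convention (0.2/0.5/0.8).

Threshold: power ≥ 0.80 is conventionally adequate.
Power ≈ 0.98 → the study is adequately powered (power ≥ 0.80).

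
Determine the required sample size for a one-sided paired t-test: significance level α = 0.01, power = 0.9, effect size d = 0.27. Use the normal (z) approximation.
n = 179 pairs

Sample size formula (paired t-test, normal approximation):
n = ((z_α + z_β) / d)²

z_α = 2.326 (for α = 0.01, one-sided)
z_β = 1.282 (for power = 0.9)
d = 0.27

n = ((2.326 + 1.282) / 0.27)²
n = (13.363)²
n ≈ 178.57
Round up to the next whole number: n = 179 pairs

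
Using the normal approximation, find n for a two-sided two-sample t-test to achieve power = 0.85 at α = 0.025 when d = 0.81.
n = 33 per group

Sample size formula (two-sample t-test, normal approximation):
n = 2 · ((z_{α/2} + z_β) / d)²

z_{α/2} = 2.241 (for α = 0.025, two-sided)
z_β = 1.036 (for power = 0.85)
d = 0.81

n = 2 · ((2.241 + 1.036) / 0.81)²
n = 2 · (4.046)²
n ≈ 32.74
Round up to the next whole number: n = 33 per group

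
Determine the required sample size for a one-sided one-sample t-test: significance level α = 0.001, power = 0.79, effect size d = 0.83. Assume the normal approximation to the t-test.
n = 23

Sample size formula (one-sample t-test, normal approximation):
n = ((z_α + z_β) / d)²

z_α = 3.090 (for α = 0.001, one-sided)
z_β = 0.806 (for power = 0.79)
d = 0.83

n = ((3.090 + 0.806) / 0.83)²
n = (4.694)²
n ≈ 22.03
Round up to the next whole number: n = 23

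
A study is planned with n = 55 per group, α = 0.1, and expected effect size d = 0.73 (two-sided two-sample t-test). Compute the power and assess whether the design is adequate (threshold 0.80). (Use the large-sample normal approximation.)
Power ≈ 0.99; the study is adequately powered (power ≥ 0.80)

Power calculation (two-sample t-test, normal approximation):
z_β = d · √(n/2) - z_{α/2}
z_β = 0.73 · √(55/2) - 1.645
z_β = 0.73 · 5.244 - 1.645
z_β = 2.183

Power = Φ(z_β) = Φ(2.183) ≈ 0.985

Effect size d = 0.73 is medium by Cohen's convention (0.2/0.5/0.8).

Threshold: power ≥ 0.80 is conventionally adequate.
Power ≈ 0.99 → the study is adequately powered (power ≥ 0.80).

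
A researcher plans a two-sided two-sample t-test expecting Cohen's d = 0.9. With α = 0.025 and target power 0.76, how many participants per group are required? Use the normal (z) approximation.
n = 22 per group

Sample size formula (two-sample t-test, normal approximation):
n = 2 · ((z_{α/2} + z_β) / d)²

z_{α/2} = 2.241 (for α = 0.025, two-sided)
z_β = 0.706 (for power = 0.76)
d = 0.9

n = 2 · ((2.241 + 0.706) / 0.9)²
n = 2 · (3.274)²
n ≈ 21.44
Round up to the next whole number: n = 22 per group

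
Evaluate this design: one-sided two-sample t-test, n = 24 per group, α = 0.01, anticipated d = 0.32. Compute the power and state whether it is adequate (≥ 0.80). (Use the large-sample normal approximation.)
Power ≈ 0.11; the study is underpowered (power < 0.80)

Power calculation (two-sample t-test, normal approximation):
z_β = d · √(n/2) - z_α
z_β = 0.32 · √(24/2) - 2.326
z_β = 0.32 · 3.464 - 2.326
z_β = -1.218

Power = Φ(z_β) = Φ(-1.218) ≈ 0.112

Effect size d = 0.32 is small by Cohen's convention (0.2/0.5/0.8).

Threshold: power ≥ 0.80 is conventionally adequate.
Power ≈ 0.11 → the study is underpowered (power < 0.80).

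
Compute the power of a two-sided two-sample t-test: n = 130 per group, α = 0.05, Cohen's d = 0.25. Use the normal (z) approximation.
Power ≈ 0.52

Power calculation (two-sample t-test, normal approximation):
z_β = d · √(n/2) - z_{α/2}
z_β = 0.25 · √(130/2) - 1.960
z_β = 0.25 · 8.062 - 1.960
z_β = 0.056

Power = Φ(z_β) = Φ(0.056) ≈ 0.522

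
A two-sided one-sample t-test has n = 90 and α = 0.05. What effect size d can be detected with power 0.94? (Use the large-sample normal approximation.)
d ≈ 0.37

Minimum detectable effect (one-sample t-test, normal approximation):
d = (z_{α/2} + z_β) / √n
d = (1.960 + 1.555) / √90
d = 3.515 / 9.487
d ≈ 0.37

By Cohen's convention (0.2 small / 0.5 medium / 0.8 large): small effect.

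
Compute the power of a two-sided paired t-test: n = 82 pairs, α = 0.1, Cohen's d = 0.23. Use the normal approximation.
Power ≈ 0.67

Power calculation (paired t-test, normal approximation):
z_β = d · √n - z_{α/2}
z_β = 0.23 · √82 - 1.645
z_β = 0.23 · 9.055 - 1.645
z_β = 0.438

Power = Φ(z_β) = Φ(0.438) ≈ 0.669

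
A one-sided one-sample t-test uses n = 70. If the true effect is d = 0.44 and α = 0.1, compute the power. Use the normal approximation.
Power ≈ 0.99

Power calculation (one-sample t-test, normal approximation):
z_β = d · √n - z_α
z_β = 0.44 · √70 - 1.282
z_β = 0.44 · 8.367 - 1.282
z_β = 2.400

Power = Φ(z_β) = Φ(2.400) ≈ 0.992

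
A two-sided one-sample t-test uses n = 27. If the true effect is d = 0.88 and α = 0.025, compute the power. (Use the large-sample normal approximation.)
Power ≈ 0.99

Power calculation (one-sample t-test, normal approximation):
z_β = d · √n - z_{α/2}
z_β = 0.88 · √27 - 2.241
z_β = 0.88 · 5.196 - 2.241
z_β = 2.331

Power = Φ(z_β) = Φ(2.331) ≈ 0.990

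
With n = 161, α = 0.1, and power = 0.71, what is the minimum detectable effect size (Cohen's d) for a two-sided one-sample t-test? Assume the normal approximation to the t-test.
d ≈ 0.17

Minimum detectable effect (one-sample t-test, normal approximation):
d = (z_{α/2} + z_β) / √n
d = (1.645 + 0.553) / √161
d = 2.198 / 12.689
d ≈ 0.17

By Cohen's convention (0.2 small / 0.5 medium / 0.8 large): very small effect.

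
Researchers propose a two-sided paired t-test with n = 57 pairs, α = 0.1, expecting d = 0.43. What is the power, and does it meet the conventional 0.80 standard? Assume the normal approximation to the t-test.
Power ≈ 0.95; the study is adequately powered (power ≥ 0.80)

Power calculation (paired t-test, normal approximation):
z_β = d · √n - z_{α/2}
z_β = 0.43 · √57 - 1.645
z_β = 0.43 · 7.550 - 1.645
z_β = 1.602

Power = Φ(z_β) = Φ(1.602) ≈ 0.945

Effect size d = 0.43 is small by Cohen's convention (0.2/0.5/0.8).

Threshold: power ≥ 0.80 is conventionally adequate.
Power ≈ 0.95 → the study is adequately powered (power ≥ 0.80).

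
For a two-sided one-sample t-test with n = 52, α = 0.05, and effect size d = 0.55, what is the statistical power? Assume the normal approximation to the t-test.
Power ≈ 0.98

Power calculation (one-sample t-test, normal approximation):
z_β = d · √n - z_{α/2}
z_β = 0.55 · √52 - 1.960
z_β = 0.55 · 7.211 - 1.960
z_β = 2.006

Power = Φ(z_β) = Φ(2.006) ≈ 0.978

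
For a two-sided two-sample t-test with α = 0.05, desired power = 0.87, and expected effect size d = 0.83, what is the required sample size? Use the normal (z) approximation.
n = 28 per group

Sample size formula (two-sample t-test, normal approximation):
n = 2 · ((z_{α/2} + z_β) / d)²

z_{α/2} = 1.960 (for α = 0.05, two-sided)
z_β = 1.126 (for power = 0.87)
d = 0.83

n = 2 · ((1.960 + 1.126) / 0.83)²
n = 2 · (3.718)²
n ≈ 27.65
Round up to the next whole number: n = 28 per group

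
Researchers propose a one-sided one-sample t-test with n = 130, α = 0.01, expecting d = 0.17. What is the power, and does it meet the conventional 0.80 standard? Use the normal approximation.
Power ≈ 0.35; the study is underpowered (power < 0.80)

Power calculation (one-sample t-test, normal approximation):
z_β = d · √n - z_α
z_β = 0.17 · √130 - 2.326
z_β = 0.17 · 11.402 - 2.326
z_β = -0.388

Power = Φ(z_β) = Φ(-0.388) ≈ 0.349

Effect size d = 0.17 is very small by Cohen's convention (0.2/0.5/0.8).

Threshold: power ≥ 0.80 is conventionally adequate.
Power ≈ 0.35 → the study is underpowered (power < 0.80).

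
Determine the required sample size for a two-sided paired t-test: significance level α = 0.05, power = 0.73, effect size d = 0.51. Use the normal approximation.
n = 26 pairs

Sample size formula (paired t-test, normal approximation):
n = ((z_{α/2} + z_β) / d)²

z_{α/2} = 1.960 (for α = 0.05, two-sided)
z_β = 0.613 (for power = 0.73)
d = 0.51

n = ((1.960 + 0.613) / 0.51)²
n = (5.045)²
n ≈ 25.45
Round up to the next whole number: n = 26 pairs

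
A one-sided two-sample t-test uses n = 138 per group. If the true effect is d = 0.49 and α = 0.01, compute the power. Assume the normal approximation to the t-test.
Power ≈ 0.96

Power calculation (two-sample t-test, normal approximation):
z_β = d · √(n/2) - z_α
z_β = 0.49 · √(138/2) - 2.326
z_β = 0.49 · 8.307 - 2.326
z_β = 1.744

Power = Φ(z_β) = Φ(1.744) ≈ 0.959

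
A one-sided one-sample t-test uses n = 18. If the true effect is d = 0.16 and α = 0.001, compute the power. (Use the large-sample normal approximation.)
Power ≈ 0.01

Power calculation (one-sample t-test, normal approximation):
z_β = d · √n - z_α
z_β = 0.16 · √18 - 3.090
z_β = 0.16 · 4.243 - 3.090
z_β = -2.411

Power = Φ(z_β) = Φ(-2.411) ≈ 0.008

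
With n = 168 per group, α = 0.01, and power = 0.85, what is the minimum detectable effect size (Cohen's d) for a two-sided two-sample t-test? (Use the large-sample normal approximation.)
d ≈ 0.39

Minimum detectable effect (two-sample t-test, normal approximation):
d = (z_{α/2} + z_β) / √(n/2)
d = (2.576 + 1.036) / √(168/2)
d = 3.612 / 9.165
d ≈ 0.39

By Cohen's convention (0.2 small / 0.5 medium / 0.8 large): small effect.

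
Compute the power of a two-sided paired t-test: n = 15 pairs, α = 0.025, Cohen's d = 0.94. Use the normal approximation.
Power ≈ 0.92

Power calculation (paired t-test, normal approximation):
z_β = d · √n - z_{α/2}
z_β = 0.94 · √15 - 2.241
z_β = 0.94 · 3.873 - 2.241
z_β = 1.399

Power = Φ(z_β) = Φ(1.399) ≈ 0.919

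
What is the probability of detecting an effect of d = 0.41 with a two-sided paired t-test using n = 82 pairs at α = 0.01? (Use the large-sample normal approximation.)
Power ≈ 0.87

Power calculation (paired t-test, normal approximation):
z_β = d · √n - z_{α/2}
z_β = 0.41 · √82 - 2.576
z_β = 0.41 · 9.055 - 2.576
z_β = 1.137

Power = Φ(z_β) = Φ(1.137) ≈ 0.872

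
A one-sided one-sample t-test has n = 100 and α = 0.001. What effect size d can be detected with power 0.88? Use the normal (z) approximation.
d ≈ 0.43

Minimum detectable effect (one-sample t-test, normal approximation):
d = (z_α + z_β) / √n
d = (3.090 + 1.175) / √100
d = 4.265 / 10.000
d ≈ 0.43

By Cohen's convention (0.2 small / 0.5 medium / 0.8 large): small effect.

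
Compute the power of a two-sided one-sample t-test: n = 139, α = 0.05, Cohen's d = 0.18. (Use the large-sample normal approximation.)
Power ≈ 0.56

Power calculation (one-sample t-test, normal approximation):
z_β = d · √n - z_{α/2}
z_β = 0.18 · √139 - 1.960
z_β = 0.18 · 11.790 - 1.960
z_β = 0.162

Power = Φ(z_β) = Φ(0.162) ≈ 0.564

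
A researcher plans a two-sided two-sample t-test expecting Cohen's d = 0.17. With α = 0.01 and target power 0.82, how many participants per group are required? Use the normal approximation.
n = 844 per group

Sample size formula (two-sample t-test, normal approximation):
n = 2 · ((z_{α/2} + z_β) / d)²

z_{α/2} = 2.576 (for α = 0.01, two-sided)
z_β = 0.915 (for power = 0.82)
d = 0.17

n = 2 · ((2.576 + 0.915) / 0.17)²
n = 2 · (20.535)²
n ≈ 843.37
Round up to the next whole number: n = 844 per group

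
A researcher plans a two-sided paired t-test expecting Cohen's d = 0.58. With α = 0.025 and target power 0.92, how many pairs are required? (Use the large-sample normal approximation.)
n = 40 pairs

Sample size formula (paired t-test, normal approximation):
n = ((z_{α/2} + z_β) / d)²

z_{α/2} = 2.241 (for α = 0.025, two-sided)
z_β = 1.405 (for power = 0.92)
d = 0.58

n = ((2.241 + 1.405) / 0.58)²
n = (6.286)²
n ≈ 39.51
Round up to the next whole number: n = 40 pairs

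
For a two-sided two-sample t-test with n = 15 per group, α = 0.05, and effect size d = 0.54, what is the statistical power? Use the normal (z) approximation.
Power ≈ 0.32

Power calculation (two-sample t-test, normal approximation):
z_β = d · √(n/2) - z_{α/2}
z_β = 0.54 · √(15/2) - 1.960
z_β = 0.54 · 2.739 - 1.960
z_β = -0.481

Power = Φ(z_β) = Φ(-0.481) ≈ 0.315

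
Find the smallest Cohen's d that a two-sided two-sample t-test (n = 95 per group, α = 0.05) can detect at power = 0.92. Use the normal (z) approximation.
d ≈ 0.49

Minimum detectable effect (two-sample t-test, normal approximation):
d = (z_{α/2} + z_β) / √(n/2)
d = (1.960 + 1.405) / √(95/2)
d = 3.365 / 6.892
d ≈ 0.49

By Cohen's convention (0.2 small / 0.5 medium / 0.8 large): small effect.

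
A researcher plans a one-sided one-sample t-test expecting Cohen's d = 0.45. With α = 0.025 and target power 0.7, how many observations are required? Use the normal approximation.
n = 31

Sample size formula (one-sample t-test, normal approximation):
n = ((z_α + z_β) / d)²

z_α = 1.960 (for α = 0.025, one-sided)
z_β = 0.524 (for power = 0.7)
d = 0.45

n = ((1.960 + 0.524) / 0.45)²
n = (5.520)²
n ≈ 30.47
Round up to the next whole number: n = 31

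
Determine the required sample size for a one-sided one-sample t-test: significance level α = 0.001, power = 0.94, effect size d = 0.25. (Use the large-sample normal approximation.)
n = 346

Sample size formula (one-sample t-test, normal approximation):
n = ((z_α + z_β) / d)²

z_α = 3.090 (for α = 0.001, one-sided)
z_β = 1.555 (for power = 0.94)
d = 0.25

n = ((3.090 + 1.555) / 0.25)²
n = (18.580)²
n ≈ 345.22
Round up to the next whole number: n = 346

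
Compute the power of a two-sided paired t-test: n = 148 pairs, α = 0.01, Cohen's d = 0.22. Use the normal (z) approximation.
Power ≈ 0.54

Power calculation (paired t-test, normal approximation):
z_β = d · √n - z_{α/2}
z_β = 0.22 · √148 - 2.576
z_β = 0.22 · 12.166 - 2.576
z_β = 0.101

Power = Φ(z_β) = Φ(0.101) ≈ 0.540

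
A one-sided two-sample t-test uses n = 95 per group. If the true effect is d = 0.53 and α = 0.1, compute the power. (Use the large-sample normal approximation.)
Power ≈ 0.99

Power calculation (two-sample t-test, normal approximation):
z_β = d · √(n/2) - z_α
z_β = 0.53 · √(95/2) - 1.282
z_β = 0.53 · 6.892 - 1.282
z_β = 2.371

Power = Φ(z_β) = Φ(2.371) ≈ 0.991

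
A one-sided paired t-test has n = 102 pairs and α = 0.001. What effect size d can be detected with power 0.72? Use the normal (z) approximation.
d ≈ 0.36

Minimum detectable effect (paired t-test, normal approximation):
d = (z_α + z_β) / √n
d = (3.090 + 0.583) / √102
d = 3.673 / 10.100
d ≈ 0.36

By Cohen's convention (0.2 small / 0.5 medium / 0.8 large): small effect.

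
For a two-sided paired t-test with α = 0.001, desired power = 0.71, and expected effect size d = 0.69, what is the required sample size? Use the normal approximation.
n = 32 pairs

Sample size formula (paired t-test, normal approximation):
n = ((z_{α/2} + z_β) / d)²

z_{α/2} = 3.291 (for α = 0.001, two-sided)
z_β = 0.553 (for power = 0.71)
d = 0.69

n = ((3.291 + 0.553) / 0.69)²
n = (5.571)²
n ≈ 31.04
Round up to the next whole number: n = 32 pairs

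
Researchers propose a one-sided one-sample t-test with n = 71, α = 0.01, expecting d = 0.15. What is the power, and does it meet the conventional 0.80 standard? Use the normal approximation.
Power ≈ 0.14; the study is underpowered (power < 0.80)

Power calculation (one-sample t-test, normal approximation):
z_β = d · √n - z_α
z_β = 0.15 · √71 - 2.326
z_β = 0.15 · 8.426 - 2.326
z_β = -1.062

Power = Φ(z_β) = Φ(-1.062) ≈ 0.144

Effect size d = 0.15 is very small by Cohen's convention (0.2/0.5/0.8).

Threshold: power ≥ 0.80 is conventionally adequate.
Power ≈ 0.14 → the study is underpowered (power < 0.80).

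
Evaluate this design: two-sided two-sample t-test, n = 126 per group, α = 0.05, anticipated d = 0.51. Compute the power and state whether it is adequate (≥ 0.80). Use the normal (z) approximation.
Power ≈ 0.98; the study is adequately powered (power ≥ 0.80)

Power calculation (two-sample t-test, normal approximation):
z_β = d · √(n/2) - z_{α/2}
z_β = 0.51 · √(126/2) - 1.960
z_β = 0.51 · 7.937 - 1.960
z_β = 2.088

Power = Φ(z_β) = Φ(2.088) ≈ 0.982

Effect size d = 0.51 is medium by Cohen's convention (0.2/0.5/0.8).

Threshold: power ≥ 0.80 is conventionally adequate.
Power ≈ 0.98 → the study is adequately powered (power ≥ 0.80).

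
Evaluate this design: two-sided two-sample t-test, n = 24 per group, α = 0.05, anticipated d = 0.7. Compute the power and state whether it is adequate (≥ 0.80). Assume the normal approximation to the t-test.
Power ≈ 0.68; the study is underpowered (power < 0.80)

Power calculation (two-sample t-test, normal approximation):
z_β = d · √(n/2) - z_{α/2}
z_β = 0.7 · √(24/2) - 1.960
z_β = 0.7 · 3.464 - 1.960
z_β = 0.465

Power = Φ(z_β) = Φ(0.465) ≈ 0.679

Effect size d = 0.7 is medium by Cohen's convention (0.2/0.5/0.8).

Threshold: power ≥ 0.80 is conventionally adequate.
Power ≈ 0.68 → the study is underpowered (power < 0.80).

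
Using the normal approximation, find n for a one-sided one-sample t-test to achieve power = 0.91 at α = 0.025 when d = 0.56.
n = 35

Sample size formula (one-sample t-test, normal approximation):
n = ((z_α + z_β) / d)²

z_α = 1.960 (for α = 0.025, one-sided)
z_β = 1.341 (for power = 0.91)
d = 0.56

n = ((1.960 + 1.341) / 0.56)²
n = (5.895)²
n ≈ 34.75
Round up to the next whole number: n = 35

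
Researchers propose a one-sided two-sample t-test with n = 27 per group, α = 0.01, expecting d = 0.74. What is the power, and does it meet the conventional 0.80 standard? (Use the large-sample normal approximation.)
Power ≈ 0.65; the study is underpowered (power < 0.80)

Power calculation (two-sample t-test, normal approximation):
z_β = d · √(n/2) - z_α
z_β = 0.74 · √(27/2) - 2.326
z_β = 0.74 · 3.674 - 2.326
z_β = 0.393

Power = Φ(z_β) = Φ(0.393) ≈ 0.653

Effect size d = 0.74 is medium by Cohen's convention (0.2/0.5/0.8).

Threshold: power ≥ 0.80 is conventionally adequate.
Power ≈ 0.65 → the study is underpowered (power < 0.80).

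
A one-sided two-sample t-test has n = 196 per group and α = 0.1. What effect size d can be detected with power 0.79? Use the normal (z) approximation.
d ≈ 0.21

Minimum detectable effect (two-sample t-test, normal approximation):
d = (z_α + z_β) / √(n/2)
d = (1.282 + 0.806) / √(196/2)
d = 2.088 / 9.899
d ≈ 0.21

By Cohen's convention (0.2 small / 0.5 medium / 0.8 large): small effect.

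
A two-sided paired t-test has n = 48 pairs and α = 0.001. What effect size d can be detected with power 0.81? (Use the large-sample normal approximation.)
d ≈ 0.60

Minimum detectable effect (paired t-test, normal approximation):
d = (z_{α/2} + z_β) / √n
d = (3.291 + 0.878) / √48
d = 4.168 / 6.928
d ≈ 0.60

By Cohen's convention (0.2 small / 0.5 medium / 0.8 large): medium effect.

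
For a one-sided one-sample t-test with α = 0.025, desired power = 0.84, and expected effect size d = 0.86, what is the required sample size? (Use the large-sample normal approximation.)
n = 12

Sample size formula (one-sample t-test, normal approximation):
n = ((z_α + z_β) / d)²

z_α = 1.960 (for α = 0.025, one-sided)
z_β = 0.994 (for power = 0.84)
d = 0.86

n = ((1.960 + 0.994) / 0.86)²
n = (3.435)²
n ≈ 11.80
Round up to the next whole number: n = 12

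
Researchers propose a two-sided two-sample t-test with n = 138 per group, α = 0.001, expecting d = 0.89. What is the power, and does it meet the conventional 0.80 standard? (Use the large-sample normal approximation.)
Power ≈ 1.00; the study is adequately powered (power ≥ 0.80)

Power calculation (two-sample t-test, normal approximation):
z_β = d · √(n/2) - z_{α/2}
z_β = 0.89 · √(138/2) - 3.291
z_β = 0.89 · 8.307 - 3.291
z_β = 4.102

Power = Φ(z_β) = Φ(4.102) ≈ 1.000

Effect size d = 0.89 is large by Cohen's convention (0.2/0.5/0.8).

Threshold: power ≥ 0.80 is conventionally adequate.
Power ≈ 1.00 → the study is adequately powered (power ≥ 0.80).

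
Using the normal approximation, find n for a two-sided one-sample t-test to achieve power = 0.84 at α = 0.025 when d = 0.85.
n = 15

Sample size formula (one-sample t-test, normal approximation):
n = ((z_{α/2} + z_β) / d)²

z_{α/2} = 2.241 (for α = 0.025, two-sided)
z_β = 0.994 (for power = 0.84)
d = 0.85

n = ((2.241 + 0.994) / 0.85)²
n = (3.806)²
n ≈ 14.49
Round up to the next whole number: n = 15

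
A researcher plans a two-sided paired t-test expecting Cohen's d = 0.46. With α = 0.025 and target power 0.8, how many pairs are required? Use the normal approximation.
n = 45 pairs

Sample size formula (paired t-test, normal approximation):
n = ((z_{α/2} + z_β) / d)²

z_{α/2} = 2.241 (for α = 0.025, two-sided)
z_β = 0.842 (for power = 0.8)
d = 0.46

n = ((2.241 + 0.842) / 0.46)²
n = (6.702)²
n ≈ 44.92
Round up to the next whole number: n = 45 pairs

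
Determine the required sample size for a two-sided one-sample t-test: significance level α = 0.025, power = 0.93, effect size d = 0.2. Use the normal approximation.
n = 346

Sample size formula (one-sample t-test, normal approximation):
n = ((z_{α/2} + z_β) / d)²

z_{α/2} = 2.241 (for α = 0.025, two-sided)
z_β = 1.476 (for power = 0.93)
d = 0.2

n = ((2.241 + 1.476) / 0.2)²
n = (18.585)²
n ≈ 345.40
Round up to the next whole number: n = 346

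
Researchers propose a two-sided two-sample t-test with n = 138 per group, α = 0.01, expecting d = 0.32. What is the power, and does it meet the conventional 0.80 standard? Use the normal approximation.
Power ≈ 0.53; the study is underpowered (power < 0.80)

Power calculation (two-sample t-test, normal approximation):
z_β = d · √(n/2) - z_{α/2}
z_β = 0.32 · √(138/2) - 2.576
z_β = 0.32 · 8.307 - 2.576
z_β = 0.082

Power = Φ(z_β) = Φ(0.082) ≈ 0.533

Effect size d = 0.32 is small by Cohen's convention (0.2/0.5/0.8).

Threshold: power ≥ 0.80 is conventionally adequate.
Power ≈ 0.53 → the study is underpowered (power < 0.80).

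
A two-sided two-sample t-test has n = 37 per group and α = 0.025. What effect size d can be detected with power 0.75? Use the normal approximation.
d ≈ 0.68

Minimum detectable effect (two-sample t-test, normal approximation):
d = (z_{α/2} + z_β) / √(n/2)
d = (2.241 + 0.674) / √(37/2)
d = 2.916 / 4.301
d ≈ 0.68

By Cohen's convention (0.2 small / 0.5 medium / 0.8 large): medium effect.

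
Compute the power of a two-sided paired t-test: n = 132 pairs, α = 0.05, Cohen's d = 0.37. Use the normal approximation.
Power ≈ 0.99

Power calculation (paired t-test, normal approximation):
z_β = d · √n - z_{α/2}
z_β = 0.37 · √132 - 1.960
z_β = 0.37 · 11.489 - 1.960
z_β = 2.291

Power = Φ(z_β) = Φ(2.291) ≈ 0.989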